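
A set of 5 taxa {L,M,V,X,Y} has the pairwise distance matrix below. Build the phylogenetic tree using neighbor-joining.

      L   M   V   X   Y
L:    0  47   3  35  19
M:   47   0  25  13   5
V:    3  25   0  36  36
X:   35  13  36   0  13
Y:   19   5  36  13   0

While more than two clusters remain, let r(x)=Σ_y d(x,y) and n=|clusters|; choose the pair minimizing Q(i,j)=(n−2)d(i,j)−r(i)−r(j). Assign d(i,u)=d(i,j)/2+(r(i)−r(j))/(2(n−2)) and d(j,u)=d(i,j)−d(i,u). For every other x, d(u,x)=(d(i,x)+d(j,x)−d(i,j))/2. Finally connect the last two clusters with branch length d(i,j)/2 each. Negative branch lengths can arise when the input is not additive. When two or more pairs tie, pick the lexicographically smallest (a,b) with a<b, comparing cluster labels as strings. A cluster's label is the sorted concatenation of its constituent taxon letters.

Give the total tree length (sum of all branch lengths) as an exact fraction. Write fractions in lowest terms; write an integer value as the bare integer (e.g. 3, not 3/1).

iteration 1: select L,V (d=3, Q=-195); attach at lengths (13/6, 5/6); label the merged cluster LV
  updated: d(LV,M)=69/2, d(LV,X)=34, d(LV,Y)=26
iteration 2: select LV,X (d=34, Q=-173/2); attach at lengths (205/8, 67/8); label the merged cluster LVX
  updated: d(LVX,M)=27/4, d(LVX,Y)=5/2
iteration 3: select LVX,M (d=27/4, Q=-57/4); attach at lengths (17/8, 37/8); label the merged cluster LMVX
  updated: d(LMVX,Y)=3/8
iteration 4: select LMVX,Y (d=3/8); attach at lengths (3/16, 3/16); label the merged cluster LMVXY
final tree: ((((L:13/6,V:5/6):205/8,X:67/8):17/8,M:37/8):3/16,Y:3/16)
total length: 353/8

353/8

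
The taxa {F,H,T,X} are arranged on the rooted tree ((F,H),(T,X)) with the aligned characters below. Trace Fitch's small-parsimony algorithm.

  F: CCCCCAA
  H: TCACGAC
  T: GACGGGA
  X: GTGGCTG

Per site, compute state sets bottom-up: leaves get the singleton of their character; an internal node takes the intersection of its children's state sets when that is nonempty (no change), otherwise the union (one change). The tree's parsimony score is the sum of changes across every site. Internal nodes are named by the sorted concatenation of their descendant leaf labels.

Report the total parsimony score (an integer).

[col 0] FH: children F:{C}, H:{T} ∪→ {C,T}; cost 1
[col 0] TX: children T:{G}, X:{G} ∩→ {G}; cost 0
[col 0] FHTX: children FH:{C,T}, TX:{G} ∪→ {C,G,T}; cost 1
[col 1] FH: children F:{C}, H:{C} ∩→ {C}; cost 0
[col 1] TX: children T:{A}, X:{T} ∪→ {A,T}; cost 1
[col 1] FHTX: children FH:{C}, TX:{A,T} ∪→ {A,C,T}; cost 1
[col 2] FH: children F:{C}, H:{A} ∪→ {A,C}; cost 1
[col 2] TX: children T:{C}, X:{G} ∪→ {C,G}; cost 1
[col 2] FHTX: children FH:{A,C}, TX:{C,G} ∩→ {C}; cost 0
[col 3] FH: children F:{C}, H:{C} ∩→ {C}; cost 0
[col 3] TX: children T:{G}, X:{G} ∩→ {G}; cost 0
[col 3] FHTX: children FH:{C}, TX:{G} ∪→ {C,G}; cost 1
[col 4] FH: children F:{C}, H:{G} ∪→ {C,G}; cost 1
[col 4] TX: children T:{G}, X:{C} ∪→ {C,G}; cost 1
[col 4] FHTX: children FH:{C,G}, TX:{C,G} ∩→ {C,G}; cost 0
[col 5] FH: children F:{A}, H:{A} ∩→ {A}; cost 0
[col 5] TX: children T:{G}, X:{T} ∪→ {G,T}; cost 1
[col 5] FHTX: children FH:{A}, TX:{G,T} ∪→ {A,G,T}; cost 1
[col 6] FH: children F:{A}, H:{C} ∪→ {A,C}; cost 1
[col 6] TX: children T:{A}, X:{G} ∪→ {A,G}; cost 1
[col 6] FHTX: children FH:{A,C}, TX:{A,G} ∩→ {A}; cost 0
per-site changes: [2, 2, 2, 1, 2, 2, 2]; total = 13

13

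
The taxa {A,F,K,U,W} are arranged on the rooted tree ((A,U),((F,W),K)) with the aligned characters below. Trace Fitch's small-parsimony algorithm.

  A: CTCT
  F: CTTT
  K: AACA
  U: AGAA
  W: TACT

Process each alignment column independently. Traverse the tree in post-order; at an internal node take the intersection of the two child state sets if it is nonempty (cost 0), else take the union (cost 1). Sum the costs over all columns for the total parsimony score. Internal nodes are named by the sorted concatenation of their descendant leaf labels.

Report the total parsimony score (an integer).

10

[col 0] AU: children A:{C}, U:{A} ∪→ {A,C}; cost 1
[col 0] FW: children F:{C}, W:{T} ∪→ {C,T}; cost 1
[col 0] FKW: children FW:{C,T}, K:{A} ∪→ {A,C,T}; cost 1
[col 0] AFKUW: children AU:{A,C}, FKW:{A,C,T} ∩→ {A,C}; cost 0
[col 1] AU: children A:{T}, U:{G} ∪→ {G,T}; cost 1
[col 1] FW: children F:{T}, W:{A} ∪→ {A,T}; cost 1
[col 1] FKW: children FW:{A,T}, K:{A} ∩→ {A}; cost 0
[col 1] AFKUW: children AU:{G,T}, FKW:{A} ∪→ {A,G,T}; cost 1
[col 2] AU: children A:{C}, U:{A} ∪→ {A,C}; cost 1
[col 2] FW: children F:{T}, W:{C} ∪→ {C,T}; cost 1
[col 2] FKW: children FW:{C,T}, K:{C} ∩→ {C}; cost 0
[col 2] AFKUW: children AU:{A,C}, FKW:{C} ∩→ {C}; cost 0
[col 3] AU: children A:{T}, U:{A} ∪→ {A,T}; cost 1
[col 3] FW: children F:{T}, W:{T} ∩→ {T}; cost 0
[col 3] FKW: children FW:{T}, K:{A} ∪→ {A,T}; cost 1
[col 3] AFKUW: children AU:{A,T}, FKW:{A,T} ∩→ {A,T}; cost 0
per-site changes: [3, 3, 2, 2]; total = 10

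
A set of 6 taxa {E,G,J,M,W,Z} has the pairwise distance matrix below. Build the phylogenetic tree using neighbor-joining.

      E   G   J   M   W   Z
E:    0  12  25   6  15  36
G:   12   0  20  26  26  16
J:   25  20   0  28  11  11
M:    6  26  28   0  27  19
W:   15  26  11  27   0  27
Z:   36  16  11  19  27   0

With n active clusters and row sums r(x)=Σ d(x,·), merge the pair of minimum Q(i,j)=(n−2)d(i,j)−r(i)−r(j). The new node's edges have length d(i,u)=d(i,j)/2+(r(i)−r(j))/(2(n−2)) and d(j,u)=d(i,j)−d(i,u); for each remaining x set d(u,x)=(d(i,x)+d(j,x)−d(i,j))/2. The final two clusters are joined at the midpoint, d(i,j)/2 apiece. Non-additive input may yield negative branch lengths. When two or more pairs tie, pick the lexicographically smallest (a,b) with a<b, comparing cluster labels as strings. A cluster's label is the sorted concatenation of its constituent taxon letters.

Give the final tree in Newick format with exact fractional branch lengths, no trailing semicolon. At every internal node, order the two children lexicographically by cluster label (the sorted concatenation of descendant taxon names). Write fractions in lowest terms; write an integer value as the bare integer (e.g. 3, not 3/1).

1. join E+M (d=6, Q=-176) ⇒ EM; edges |E|=3/2, |M|=9/2
  updated: d(EM,G)=16, d(EM,J)=47/2, d(EM,W)=18, d(EM,Z)=49/2
2. join J+W (d=11, Q=-229/2) ⇒ JW; edges |J|=11/4, |W|=33/4
  updated: d(EM,JW)=61/4, d(G,JW)=35/2, d(JW,Z)=27/2
3. join EM+G (d=16, Q=-293/4) ⇒ EGM; edges |EM|=153/16, |G|=103/16
  updated: d(EGM,JW)=67/8, d(EGM,Z)=49/4
4. join EGM+JW (d=67/8, Q=-273/8) ⇒ EGJMW; edges |EGM|=57/16, |JW|=77/16
  updated: d(EGJMW,Z)=139/16
5. join EGJMW+Z (d=139/16) ⇒ EGJMWZ; edges |EGJMW|=139/32, |Z|=139/32
final tree: ((((E:3/2,M:9/2):153/16,G:103/16):57/16,(J:11/4,W:33/4):77/16):139/32,Z:139/32)
total length: 801/16

((((E:3/2,M:9/2):153/16,G:103/16):57/16,(J:11/4,W:33/4):77/16):139/32,Z:139/32)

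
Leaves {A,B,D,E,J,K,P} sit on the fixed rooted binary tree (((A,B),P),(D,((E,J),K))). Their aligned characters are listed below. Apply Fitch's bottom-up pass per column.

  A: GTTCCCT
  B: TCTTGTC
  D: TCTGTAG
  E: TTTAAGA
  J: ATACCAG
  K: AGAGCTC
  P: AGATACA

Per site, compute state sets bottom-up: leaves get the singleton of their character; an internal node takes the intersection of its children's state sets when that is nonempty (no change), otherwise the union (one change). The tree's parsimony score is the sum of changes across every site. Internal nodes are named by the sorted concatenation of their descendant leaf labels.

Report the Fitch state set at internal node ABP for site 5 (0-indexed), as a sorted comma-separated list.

C

AB@0: {G} ∪ {T} = {G,T} (union, +1)
ABP@0: {G,T} ∪ {A} = {A,G,T} (union, +1)
EJ@0: {T} ∪ {A} = {A,T} (union, +1)
EJK@0: {A,T} ∩ {A} = {A} (intersection, +0)
DEJK@0: {T} ∪ {A} = {A,T} (union, +1)
ABDEJKP@0: {A,G,T} ∩ {A,T} = {A,T} (intersection, +0)
AB@1: {T} ∪ {C} = {C,T} (union, +1)
ABP@1: {C,T} ∪ {G} = {C,G,T} (union, +1)
EJ@1: {T} ∩ {T} = {T} (intersection, +0)
EJK@1: {T} ∪ {G} = {G,T} (union, +1)
DEJK@1: {C} ∪ {G,T} = {C,G,T} (union, +1)
ABDEJKP@1: {C,G,T} ∩ {C,G,T} = {C,G,T} (intersection, +0)
AB@2: {T} ∩ {T} = {T} (intersection, +0)
ABP@2: {T} ∪ {A} = {A,T} (union, +1)
EJ@2: {T} ∪ {A} = {A,T} (union, +1)
EJK@2: {A,T} ∩ {A} = {A} (intersection, +0)
DEJK@2: {T} ∪ {A} = {A,T} (union, +1)
ABDEJKP@2: {A,T} ∩ {A,T} = {A,T} (intersection, +0)
AB@3: {C} ∪ {T} = {C,T} (union, +1)
ABP@3: {C,T} ∩ {T} = {T} (intersection, +0)
EJ@3: {A} ∪ {C} = {A,C} (union, +1)
EJK@3: {A,C} ∪ {G} = {A,C,G} (union, +1)
DEJK@3: {G} ∩ {A,C,G} = {G} (intersection, +0)
ABDEJKP@3: {T} ∪ {G} = {G,T} (union, +1)
AB@4: {C} ∪ {G} = {C,G} (union, +1)
ABP@4: {C,G} ∪ {A} = {A,C,G} (union, +1)
EJ@4: {A} ∪ {C} = {A,C} (union, +1)
EJK@4: {A,C} ∩ {C} = {C} (intersection, +0)
DEJK@4: {T} ∪ {C} = {C,T} (union, +1)
ABDEJKP@4: {A,C,G} ∩ {C,T} = {C} (intersection, +0)
AB@5: {C} ∪ {T} = {C,T} (union, +1)
ABP@5: {C,T} ∩ {C} = {C} (intersection, +0)
EJ@5: {G} ∪ {A} = {A,G} (union, +1)
EJK@5: {A,G} ∪ {T} = {A,G,T} (union, +1)
DEJK@5: {A} ∩ {A,G,T} = {A} (intersection, +0)
ABDEJKP@5: {C} ∪ {A} = {A,C} (union, +1)
AB@6: {T} ∪ {C} = {C,T} (union, +1)
ABP@6: {C,T} ∪ {A} = {A,C,T} (union, +1)
EJ@6: {A} ∪ {G} = {A,G} (union, +1)
EJK@6: {A,G} ∪ {C} = {A,C,G} (union, +1)
DEJK@6: {G} ∩ {A,C,G} = {G} (intersection, +0)
ABDEJKP@6: {A,C,T} ∪ {G} = {A,C,G,T} (union, +1)
per-site changes: [4, 4, 3, 4, 4, 4, 5]; total = 28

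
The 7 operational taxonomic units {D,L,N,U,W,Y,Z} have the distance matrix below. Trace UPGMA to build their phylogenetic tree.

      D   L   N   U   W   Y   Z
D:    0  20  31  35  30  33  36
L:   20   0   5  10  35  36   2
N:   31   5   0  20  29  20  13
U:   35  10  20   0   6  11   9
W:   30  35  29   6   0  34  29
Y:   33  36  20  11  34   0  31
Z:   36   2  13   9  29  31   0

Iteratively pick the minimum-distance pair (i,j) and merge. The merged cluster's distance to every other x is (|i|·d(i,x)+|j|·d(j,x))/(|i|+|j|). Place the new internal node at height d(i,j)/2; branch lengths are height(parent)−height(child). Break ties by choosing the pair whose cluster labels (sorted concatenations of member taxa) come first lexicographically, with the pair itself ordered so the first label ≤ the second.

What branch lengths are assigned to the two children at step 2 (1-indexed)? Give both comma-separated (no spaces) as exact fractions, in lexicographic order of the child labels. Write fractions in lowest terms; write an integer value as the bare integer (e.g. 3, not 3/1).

3,3

step 1: merge (L,Z) at d=2; branch lengths L→1, Z→1; new cluster LZ
  updated: d(D,LZ)=28, d(LZ,N)=9, d(LZ,U)=19/2, d(LZ,W)=32, d(LZ,Y)=67/2
step 2: merge (U,W) at d=6; branch lengths U→3, W→3; new cluster UW
  updated: d(D,UW)=65/2, d(LZ,UW)=83/4, d(N,UW)=49/2, d(UW,Y)=45/2
step 3: merge (LZ,N) at d=9; branch lengths LZ→7/2, N→9/2; new cluster LNZ
  updated: d(D,LNZ)=29, d(LNZ,UW)=22, d(LNZ,Y)=29
step 4: merge (LNZ,UW) at d=22; branch lengths LNZ→13/2, UW→8; new cluster LNUWZ
  updated: d(D,LNUWZ)=152/5, d(LNUWZ,Y)=132/5
step 5: merge (LNUWZ,Y) at d=132/5; branch lengths LNUWZ→11/5, Y→66/5; new cluster LNUWYZ
  updated: d(D,LNUWYZ)=185/6
step 6: merge (D,LNUWYZ) at d=185/6; branch lengths D→185/12, LNUWYZ→133/60; new cluster DLNUWYZ
final tree: (D:185/12,((((L:1,Z:1):7/2,N:9/2):13/2,(U:3,W:3):8):11/5,Y:66/5):133/60)
total length: 953/15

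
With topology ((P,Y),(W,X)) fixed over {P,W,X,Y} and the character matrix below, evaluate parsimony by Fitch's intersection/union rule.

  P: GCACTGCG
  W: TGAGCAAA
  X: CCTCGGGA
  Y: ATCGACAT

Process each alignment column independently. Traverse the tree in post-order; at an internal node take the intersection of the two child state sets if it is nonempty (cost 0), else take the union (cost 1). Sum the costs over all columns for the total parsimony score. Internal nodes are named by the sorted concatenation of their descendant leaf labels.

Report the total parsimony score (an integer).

18

[col 0] PY: children P:{G}, Y:{A} ∪→ {A,G}; cost 1
[col 0] WX: children W:{T}, X:{C} ∪→ {C,T}; cost 1
[col 0] PWXY: children PY:{A,G}, WX:{C,T} ∪→ {A,C,G,T}; cost 1
[col 1] PY: children P:{C}, Y:{T} ∪→ {C,T}; cost 1
[col 1] WX: children W:{G}, X:{C} ∪→ {C,G}; cost 1
[col 1] PWXY: children PY:{C,T}, WX:{C,G} ∩→ {C}; cost 0
[col 2] PY: children P:{A}, Y:{C} ∪→ {A,C}; cost 1
[col 2] WX: children W:{A}, X:{T} ∪→ {A,T}; cost 1
[col 2] PWXY: children PY:{A,C}, WX:{A,T} ∩→ {A}; cost 0
[col 3] PY: children P:{C}, Y:{G} ∪→ {C,G}; cost 1
[col 3] WX: children W:{G}, X:{C} ∪→ {C,G}; cost 1
[col 3] PWXY: children PY:{C,G}, WX:{C,G} ∩→ {C,G}; cost 0
[col 4] PY: children P:{T}, Y:{A} ∪→ {A,T}; cost 1
[col 4] WX: children W:{C}, X:{G} ∪→ {C,G}; cost 1
[col 4] PWXY: children PY:{A,T}, WX:{C,G} ∪→ {A,C,G,T}; cost 1
[col 5] PY: children P:{G}, Y:{C} ∪→ {C,G}; cost 1
[col 5] WX: children W:{A}, X:{G} ∪→ {A,G}; cost 1
[col 5] PWXY: children PY:{C,G}, WX:{A,G} ∩→ {G}; cost 0
[col 6] PY: children P:{C}, Y:{A} ∪→ {A,C}; cost 1
[col 6] WX: children W:{A}, X:{G} ∪→ {A,G}; cost 1
[col 6] PWXY: children PY:{A,C}, WX:{A,G} ∩→ {A}; cost 0
[col 7] PY: children P:{G}, Y:{T} ∪→ {G,T}; cost 1
[col 7] WX: children W:{A}, X:{A} ∩→ {A}; cost 0
[col 7] PWXY: children PY:{G,T}, WX:{A} ∪→ {A,G,T}; cost 1
per-site changes: [3, 2, 2, 2, 3, 2, 2, 2]; total = 18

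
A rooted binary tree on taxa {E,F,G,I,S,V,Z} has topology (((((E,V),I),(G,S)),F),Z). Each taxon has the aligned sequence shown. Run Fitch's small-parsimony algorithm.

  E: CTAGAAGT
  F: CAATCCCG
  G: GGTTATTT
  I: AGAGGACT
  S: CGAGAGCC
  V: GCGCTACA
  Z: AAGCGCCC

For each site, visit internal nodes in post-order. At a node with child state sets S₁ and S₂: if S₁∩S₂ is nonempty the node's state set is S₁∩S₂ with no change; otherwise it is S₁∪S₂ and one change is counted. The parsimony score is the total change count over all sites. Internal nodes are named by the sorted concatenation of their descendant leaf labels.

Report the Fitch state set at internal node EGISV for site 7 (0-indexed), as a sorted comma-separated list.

T

EV@0: {C} ∪ {G} = {C,G} (union, +1)
EIV@0: {C,G} ∪ {A} = {A,C,G} (union, +1)
GS@0: {G} ∪ {C} = {C,G} (union, +1)
EGISV@0: {A,C,G} ∩ {C,G} = {C,G} (intersection, +0)
EFGISV@0: {C,G} ∩ {C} = {C} (intersection, +0)
EFGISVZ@0: {C} ∪ {A} = {A,C} (union, +1)
EV@1: {T} ∪ {C} = {C,T} (union, +1)
EIV@1: {C,T} ∪ {G} = {C,G,T} (union, +1)
GS@1: {G} ∩ {G} = {G} (intersection, +0)
EGISV@1: {C,G,T} ∩ {G} = {G} (intersection, +0)
EFGISV@1: {G} ∪ {A} = {A,G} (union, +1)
EFGISVZ@1: {A,G} ∩ {A} = {A} (intersection, +0)
EV@2: {A} ∪ {G} = {A,G} (union, +1)
EIV@2: {A,G} ∩ {A} = {A} (intersection, +0)
GS@2: {T} ∪ {A} = {A,T} (union, +1)
EGISV@2: {A} ∩ {A,T} = {A} (intersection, +0)
EFGISV@2: {A} ∩ {A} = {A} (intersection, +0)
EFGISVZ@2: {A} ∪ {G} = {A,G} (union, +1)
EV@3: {G} ∪ {C} = {C,G} (union, +1)
EIV@3: {C,G} ∩ {G} = {G} (intersection, +0)
GS@3: {T} ∪ {G} = {G,T} (union, +1)
EGISV@3: {G} ∩ {G,T} = {G} (intersection, +0)
EFGISV@3: {G} ∪ {T} = {G,T} (union, +1)
EFGISVZ@3: {G,T} ∪ {C} = {C,G,T} (union, +1)
EV@4: {A} ∪ {T} = {A,T} (union, +1)
EIV@4: {A,T} ∪ {G} = {A,G,T} (union, +1)
GS@4: {A} ∩ {A} = {A} (intersection, +0)
EGISV@4: {A,G,T} ∩ {A} = {A} (intersection, +0)
EFGISV@4: {A} ∪ {C} = {A,C} (union, +1)
EFGISVZ@4: {A,C} ∪ {G} = {A,C,G} (union, +1)
EV@5: {A} ∩ {A} = {A} (intersection, +0)
EIV@5: {A} ∩ {A} = {A} (intersection, +0)
GS@5: {T} ∪ {G} = {G,T} (union, +1)
EGISV@5: {A} ∪ {G,T} = {A,G,T} (union, +1)
EFGISV@5: {A,G,T} ∪ {C} = {A,C,G,T} (union, +1)
EFGISVZ@5: {A,C,G,T} ∩ {C} = {C} (intersection, +0)
EV@6: {G} ∪ {C} = {C,G} (union, +1)
EIV@6: {C,G} ∩ {C} = {C} (intersection, +0)
GS@6: {T} ∪ {C} = {C,T} (union, +1)
EGISV@6: {C} ∩ {C,T} = {C} (intersection, +0)
EFGISV@6: {C} ∩ {C} = {C} (intersection, +0)
EFGISVZ@6: {C} ∩ {C} = {C} (intersection, +0)
EV@7: {T} ∪ {A} = {A,T} (union, +1)
EIV@7: {A,T} ∩ {T} = {T} (intersection, +0)
GS@7: {T} ∪ {C} = {C,T} (union, +1)
EGISV@7: {T} ∩ {C,T} = {T} (intersection, +0)
EFGISV@7: {T} ∪ {G} = {G,T} (union, +1)
EFGISVZ@7: {G,T} ∪ {C} = {C,G,T} (union, +1)
per-site changes: [4, 3, 3, 4, 4, 3, 2, 4]; total = 27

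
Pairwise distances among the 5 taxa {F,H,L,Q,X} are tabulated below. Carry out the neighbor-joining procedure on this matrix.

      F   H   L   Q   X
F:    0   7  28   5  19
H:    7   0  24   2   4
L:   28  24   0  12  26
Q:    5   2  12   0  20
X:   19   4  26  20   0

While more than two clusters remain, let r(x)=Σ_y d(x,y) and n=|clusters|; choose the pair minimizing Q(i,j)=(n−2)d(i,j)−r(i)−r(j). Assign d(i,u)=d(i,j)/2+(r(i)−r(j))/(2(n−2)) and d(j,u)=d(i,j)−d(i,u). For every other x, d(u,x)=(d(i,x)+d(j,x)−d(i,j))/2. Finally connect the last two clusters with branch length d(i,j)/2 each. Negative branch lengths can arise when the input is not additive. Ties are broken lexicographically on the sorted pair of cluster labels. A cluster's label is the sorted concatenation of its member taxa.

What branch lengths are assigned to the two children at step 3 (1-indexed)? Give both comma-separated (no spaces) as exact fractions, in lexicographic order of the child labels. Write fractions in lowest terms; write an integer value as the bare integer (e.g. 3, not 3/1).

iteration 1: select H,X (d=4, Q=-94); attach at lengths (-10/3, 22/3); label the merged cluster HX
  updated: d(F,HX)=11, d(HX,L)=23, d(HX,Q)=9
iteration 2: select F,HX (d=11, Q=-65); attach at lengths (23/4, 21/4); label the merged cluster FHX
  updated: d(FHX,L)=20, d(FHX,Q)=3/2
iteration 3: select FHX,L (d=20, Q=-67/2); attach at lengths (19/4, 61/4); label the merged cluster FHLX
  updated: d(FHLX,Q)=-13/4
iteration 4: select FHLX,Q (d=-13/4); attach at lengths (-13/8, -13/8); label the merged cluster FHLQX
final tree: (((F:23/4,(H:-10/3,X:22/3):21/4):19/4,L:61/4):-13/8,Q:-13/8)
total length: 127/4

19/4,61/4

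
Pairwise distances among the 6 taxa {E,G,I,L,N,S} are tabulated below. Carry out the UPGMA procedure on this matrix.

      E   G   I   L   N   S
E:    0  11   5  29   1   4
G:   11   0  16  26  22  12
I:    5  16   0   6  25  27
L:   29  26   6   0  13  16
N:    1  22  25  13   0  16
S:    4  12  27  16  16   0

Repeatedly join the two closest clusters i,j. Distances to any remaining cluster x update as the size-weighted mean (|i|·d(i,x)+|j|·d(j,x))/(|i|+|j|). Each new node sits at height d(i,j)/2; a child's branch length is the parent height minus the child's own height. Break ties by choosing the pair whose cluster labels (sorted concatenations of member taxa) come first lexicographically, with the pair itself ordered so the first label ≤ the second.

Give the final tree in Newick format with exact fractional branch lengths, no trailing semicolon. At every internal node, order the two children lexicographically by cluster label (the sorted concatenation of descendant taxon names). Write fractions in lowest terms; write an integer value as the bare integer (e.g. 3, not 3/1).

((((E:1/2,N:1/2):9/2,S:5):5/2,G:15/2):37/16,(I:3,L:3):109/16)

iteration 1: select E,N (d=1); attach at lengths (1/2, 1/2); label the merged cluster EN
  updated: d(EN,G)=33/2, d(EN,I)=15, d(EN,L)=21, d(EN,S)=10
iteration 2: select I,L (d=6); attach at lengths (3, 3); label the merged cluster IL
  updated: d(EN,IL)=18, d(G,IL)=21, d(IL,S)=43/2
iteration 3: select EN,S (d=10); attach at lengths (9/2, 5); label the merged cluster ENS
  updated: d(ENS,G)=15, d(ENS,IL)=115/6
iteration 4: select ENS,G (d=15); attach at lengths (5/2, 15/2); label the merged cluster EGNS
  updated: d(EGNS,IL)=157/8
iteration 5: select EGNS,IL (d=157/8); attach at lengths (37/16, 109/16); label the merged cluster EGILNS
final tree: ((((E:1/2,N:1/2):9/2,S:5):5/2,G:15/2):37/16,(I:3,L:3):109/16)
total length: 285/8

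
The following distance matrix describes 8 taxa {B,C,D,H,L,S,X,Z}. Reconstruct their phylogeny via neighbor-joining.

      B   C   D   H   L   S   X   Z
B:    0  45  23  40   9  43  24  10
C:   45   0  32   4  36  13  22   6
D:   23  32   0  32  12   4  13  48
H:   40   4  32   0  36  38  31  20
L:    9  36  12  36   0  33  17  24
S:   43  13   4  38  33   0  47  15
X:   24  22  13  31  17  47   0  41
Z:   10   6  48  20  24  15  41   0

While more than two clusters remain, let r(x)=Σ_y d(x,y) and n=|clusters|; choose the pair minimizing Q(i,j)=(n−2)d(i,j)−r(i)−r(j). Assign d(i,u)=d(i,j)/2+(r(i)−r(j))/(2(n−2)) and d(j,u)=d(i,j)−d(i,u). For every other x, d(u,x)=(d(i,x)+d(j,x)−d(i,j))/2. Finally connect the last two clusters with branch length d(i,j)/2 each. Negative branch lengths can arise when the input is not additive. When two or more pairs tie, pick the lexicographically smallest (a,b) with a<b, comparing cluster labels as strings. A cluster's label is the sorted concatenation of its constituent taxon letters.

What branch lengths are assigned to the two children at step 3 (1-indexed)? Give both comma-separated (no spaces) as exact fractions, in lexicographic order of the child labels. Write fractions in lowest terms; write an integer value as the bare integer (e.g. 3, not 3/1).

253/32,99/32

step 1: merge (C,H) at d=4, Q=-335; branch lengths C→-19/12, H→67/12; new cluster CH
  updated: d(B,CH)=81/2, d(CH,D)=30, d(CH,L)=34, d(CH,S)=47/2, d(CH,X)=49/2, d(CH,Z)=11
step 2: merge (D,S) at d=4, Q=-551/2; branch lengths D→-31/20, S→111/20; new cluster DS
  updated: d(B,DS)=31, d(CH,DS)=99/4, d(DS,L)=41/2, d(DS,X)=28, d(DS,Z)=59/2
step 3: merge (CH,Z) at d=11, Q=-825/4; branch lengths CH→253/32, Z→99/32; new cluster CHZ
  updated: d(B,CHZ)=79/4, d(CHZ,DS)=173/8, d(CHZ,L)=47/2, d(CHZ,X)=109/4
step 4: merge (CHZ,DS) at d=173/8, Q=-1027/8; branch lengths CHZ→149/16, DS→197/16; new cluster CDHSZ
  updated: d(B,CDHSZ)=233/16, d(CDHSZ,L)=179/16, d(CDHSZ,X)=269/16
step 5: merge (B,L) at d=9, Q=-267/4; branch lengths B→227/32, L→61/32; new cluster BL
  updated: d(BL,CDHSZ)=67/8, d(BL,X)=16
step 6: merge (BL,CDHSZ) at d=67/8, Q=-659/16; branch lengths BL→121/32, CDHSZ→147/32; new cluster BCDHLSZ
  updated: d(BCDHLSZ,X)=391/32
step 7: merge (BCDHLSZ,X) at d=391/32; branch lengths BCDHLSZ→391/64, X→391/64; new cluster BCDHLSXZ
final tree: (((B:227/32,L:61/32):121/32,(((C:-19/12,H:67/12):253/32,Z:99/32):149/16,(D:-31/20,S:111/20):197/16):147/32):391/64,X:391/64)
total length: 2247/32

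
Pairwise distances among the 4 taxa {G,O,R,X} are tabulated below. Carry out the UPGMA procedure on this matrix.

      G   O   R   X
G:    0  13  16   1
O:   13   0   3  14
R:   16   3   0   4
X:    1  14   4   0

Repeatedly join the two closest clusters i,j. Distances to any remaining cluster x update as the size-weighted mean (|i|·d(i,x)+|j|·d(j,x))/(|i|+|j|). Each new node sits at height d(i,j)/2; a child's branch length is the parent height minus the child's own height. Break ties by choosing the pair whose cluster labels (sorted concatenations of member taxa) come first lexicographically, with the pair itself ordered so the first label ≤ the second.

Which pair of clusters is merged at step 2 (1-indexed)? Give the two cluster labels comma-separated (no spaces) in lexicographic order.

iteration 1: select G,X (d=1); attach at lengths (1/2, 1/2); label the merged cluster GX
  updated: d(GX,O)=27/2, d(GX,R)=10
iteration 2: select O,R (d=3); attach at lengths (3/2, 3/2); label the merged cluster OR
  updated: d(GX,OR)=47/4
iteration 3: select GX,OR (d=47/4); attach at lengths (43/8, 35/8); label the merged cluster GORX
final tree: ((G:1/2,X:1/2):43/8,(O:3/2,R:3/2):35/8)
total length: 55/4

O,R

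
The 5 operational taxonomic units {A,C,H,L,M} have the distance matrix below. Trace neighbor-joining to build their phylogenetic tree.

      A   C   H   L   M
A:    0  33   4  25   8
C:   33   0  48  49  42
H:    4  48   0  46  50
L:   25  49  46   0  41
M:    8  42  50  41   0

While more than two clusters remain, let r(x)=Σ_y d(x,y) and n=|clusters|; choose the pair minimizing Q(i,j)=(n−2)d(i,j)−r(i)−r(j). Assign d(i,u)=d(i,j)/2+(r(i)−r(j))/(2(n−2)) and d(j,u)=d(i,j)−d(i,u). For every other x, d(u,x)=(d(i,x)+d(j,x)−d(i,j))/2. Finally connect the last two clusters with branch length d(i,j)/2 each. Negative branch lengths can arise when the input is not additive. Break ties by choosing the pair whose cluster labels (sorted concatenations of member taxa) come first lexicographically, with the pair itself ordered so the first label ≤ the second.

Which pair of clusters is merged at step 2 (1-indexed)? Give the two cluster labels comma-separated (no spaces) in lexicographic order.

AH,L

step 1: merge (A,H) at d=4, Q=-206; branch lengths A→-11, H→15; new cluster AH
  updated: d(AH,C)=77/2, d(AH,L)=67/2, d(AH,M)=27
step 2: merge (AH,L) at d=67/2, Q=-311/2; branch lengths AH→85/8, L→183/8; new cluster AHL
  updated: d(AHL,C)=27, d(AHL,M)=69/4
step 3: merge (AHL,C) at d=27, Q=-345/4; branch lengths AHL→9/8, C→207/8; new cluster ACHL
  updated: d(ACHL,M)=129/8
step 4: merge (ACHL,M) at d=129/8; branch lengths ACHL→129/16, M→129/16; new cluster ACHLM
final tree: ((((A:-11,H:15):85/8,L:183/8):9/8,C:207/8):129/16,M:129/16)
total length: 645/8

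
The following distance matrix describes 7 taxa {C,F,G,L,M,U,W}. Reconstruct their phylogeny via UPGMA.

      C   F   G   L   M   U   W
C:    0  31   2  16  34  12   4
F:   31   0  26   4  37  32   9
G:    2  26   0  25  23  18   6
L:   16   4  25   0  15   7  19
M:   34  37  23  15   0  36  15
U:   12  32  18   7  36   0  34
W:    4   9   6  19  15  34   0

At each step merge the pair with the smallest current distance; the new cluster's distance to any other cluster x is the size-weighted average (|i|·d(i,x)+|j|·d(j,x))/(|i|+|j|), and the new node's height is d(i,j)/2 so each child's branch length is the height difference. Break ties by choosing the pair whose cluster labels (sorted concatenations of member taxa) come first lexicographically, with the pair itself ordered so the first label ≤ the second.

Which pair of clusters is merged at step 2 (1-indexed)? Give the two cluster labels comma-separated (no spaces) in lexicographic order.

1. join C+G (d=2) ⇒ CG; edges |C|=1, |G|=1
  updated: d(CG,F)=57/2, d(CG,L)=41/2, d(CG,M)=57/2, d(CG,U)=15, d(CG,W)=5
2. join F+L (d=4) ⇒ FL; edges |F|=2, |L|=2
  updated: d(CG,FL)=49/2, d(FL,M)=26, d(FL,U)=39/2, d(FL,W)=14
3. join CG+W (d=5) ⇒ CGW; edges |CG|=3/2, |W|=5/2
  updated: d(CGW,FL)=21, d(CGW,M)=24, d(CGW,U)=64/3
4. join FL+U (d=39/2) ⇒ FLU; edges |FL|=31/4, |U|=39/4
  updated: d(CGW,FLU)=190/9, d(FLU,M)=88/3
5. join CGW+FLU (d=190/9) ⇒ CFGLUW; edges |CGW|=145/18, |FLU|=29/36
  updated: d(CFGLUW,M)=80/3
6. join CFGLUW+M (d=80/3) ⇒ CFGLMUW; edges |CFGLUW|=25/9, |M|=40/3
final tree: ((((C:1,G:1):3/2,W:5/2):145/18,((F:2,L:2):31/4,U:39/4):29/36):25/9,M:40/3)
total length: 1889/36

F,L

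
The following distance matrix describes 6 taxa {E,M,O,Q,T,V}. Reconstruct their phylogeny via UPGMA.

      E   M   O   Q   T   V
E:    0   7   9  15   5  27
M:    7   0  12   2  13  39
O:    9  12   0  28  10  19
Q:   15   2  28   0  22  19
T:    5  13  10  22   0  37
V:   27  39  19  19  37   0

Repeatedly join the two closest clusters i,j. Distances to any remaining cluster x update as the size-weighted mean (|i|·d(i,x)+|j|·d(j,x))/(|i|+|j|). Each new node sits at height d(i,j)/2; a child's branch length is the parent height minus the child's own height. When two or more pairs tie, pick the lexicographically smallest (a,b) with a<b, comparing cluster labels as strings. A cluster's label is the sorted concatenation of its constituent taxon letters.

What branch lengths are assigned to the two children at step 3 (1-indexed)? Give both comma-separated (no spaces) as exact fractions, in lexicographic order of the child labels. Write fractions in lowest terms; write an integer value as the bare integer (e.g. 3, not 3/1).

iteration 1: select M,Q (d=2); attach at lengths (1, 1); label the merged cluster MQ
  updated: d(E,MQ)=11, d(MQ,O)=20, d(MQ,T)=35/2, d(MQ,V)=29
iteration 2: select E,T (d=5); attach at lengths (5/2, 5/2); label the merged cluster ET
  updated: d(ET,MQ)=57/4, d(ET,O)=19/2, d(ET,V)=32
iteration 3: select ET,O (d=19/2); attach at lengths (9/4, 19/4); label the merged cluster EOT
  updated: d(EOT,MQ)=97/6, d(EOT,V)=83/3
iteration 4: select EOT,MQ (d=97/6); attach at lengths (10/3, 85/12); label the merged cluster EMOQT
  updated: d(EMOQT,V)=141/5
iteration 5: select EMOQT,V (d=141/5); attach at lengths (361/60, 141/10); label the merged cluster EMOQTV
final tree: ((((E:5/2,T:5/2):9/4,O:19/4):10/3,(M:1,Q:1):85/12):361/60,V:141/10)
total length: 668/15

9/4,19/4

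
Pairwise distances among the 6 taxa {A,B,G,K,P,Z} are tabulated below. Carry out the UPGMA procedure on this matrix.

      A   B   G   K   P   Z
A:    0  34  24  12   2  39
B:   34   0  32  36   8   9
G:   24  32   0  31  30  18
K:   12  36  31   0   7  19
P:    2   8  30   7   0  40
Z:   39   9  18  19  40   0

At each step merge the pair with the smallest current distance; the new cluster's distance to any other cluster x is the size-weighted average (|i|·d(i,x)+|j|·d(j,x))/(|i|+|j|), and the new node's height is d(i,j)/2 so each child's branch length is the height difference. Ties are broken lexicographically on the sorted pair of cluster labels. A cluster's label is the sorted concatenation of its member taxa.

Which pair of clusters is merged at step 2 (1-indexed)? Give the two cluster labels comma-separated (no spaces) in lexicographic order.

1. join A+P (d=2) ⇒ AP; edges |A|=1, |P|=1
  updated: d(AP,B)=21, d(AP,G)=27, d(AP,K)=19/2, d(AP,Z)=79/2
2. join B+Z (d=9) ⇒ BZ; edges |B|=9/2, |Z|=9/2
  updated: d(AP,BZ)=121/4, d(BZ,G)=25, d(BZ,K)=55/2
3. join AP+K (d=19/2) ⇒ AKP; edges |AP|=15/4, |K|=19/4
  updated: d(AKP,BZ)=88/3, d(AKP,G)=85/3
4. join BZ+G (d=25) ⇒ BGZ; edges |BZ|=8, |G|=25/2
  updated: d(AKP,BGZ)=29
5. join AKP+BGZ (d=29) ⇒ ABGKPZ; edges |AKP|=39/4, |BGZ|=2
final tree: (((A:1,P:1):15/4,K:19/4):39/4,((B:9/2,Z:9/2):8,G:25/2):2)
total length: 207/4

B,Z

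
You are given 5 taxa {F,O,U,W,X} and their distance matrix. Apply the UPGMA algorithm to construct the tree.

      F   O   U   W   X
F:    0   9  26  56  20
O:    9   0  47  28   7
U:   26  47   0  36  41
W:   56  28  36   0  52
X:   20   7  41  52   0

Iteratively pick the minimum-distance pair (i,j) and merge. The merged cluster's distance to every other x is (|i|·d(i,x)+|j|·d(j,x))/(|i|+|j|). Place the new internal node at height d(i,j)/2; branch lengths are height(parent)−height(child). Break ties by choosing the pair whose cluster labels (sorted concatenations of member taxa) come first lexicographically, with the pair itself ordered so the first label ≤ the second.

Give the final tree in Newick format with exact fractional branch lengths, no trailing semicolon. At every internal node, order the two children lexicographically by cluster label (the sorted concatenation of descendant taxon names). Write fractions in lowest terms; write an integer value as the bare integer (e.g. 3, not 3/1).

((F:29/4,(O:7/2,X:7/2):15/4):163/12,(U:18,W:18):17/6)

iteration 1: select O,X (d=7); attach at lengths (7/2, 7/2); label the merged cluster OX
  updated: d(F,OX)=29/2, d(OX,U)=44, d(OX,W)=40
iteration 2: select F,OX (d=29/2); attach at lengths (29/4, 15/4); label the merged cluster FOX
  updated: d(FOX,U)=38, d(FOX,W)=136/3
iteration 3: select U,W (d=36); attach at lengths (18, 18); label the merged cluster UW
  updated: d(FOX,UW)=125/3
iteration 4: select FOX,UW (d=125/3); attach at lengths (163/12, 17/6); label the merged cluster FOUWX
final tree: ((F:29/4,(O:7/2,X:7/2):15/4):163/12,(U:18,W:18):17/6)
total length: 845/12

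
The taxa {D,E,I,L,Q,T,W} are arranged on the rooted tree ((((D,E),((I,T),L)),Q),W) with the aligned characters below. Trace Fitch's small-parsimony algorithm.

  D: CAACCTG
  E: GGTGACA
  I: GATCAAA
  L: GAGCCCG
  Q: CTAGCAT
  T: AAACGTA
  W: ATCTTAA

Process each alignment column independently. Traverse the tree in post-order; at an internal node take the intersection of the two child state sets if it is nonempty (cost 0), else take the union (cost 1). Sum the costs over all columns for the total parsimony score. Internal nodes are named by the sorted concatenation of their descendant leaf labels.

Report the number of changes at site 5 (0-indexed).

site 0, node DE: D={C} ∪ E={G} → {C,G} (+1)
site 0, node IT: I={G} ∪ T={A} → {A,G} (+1)
site 0, node ILT: IT={A,G} ∩ L={G} → {G} (+0)
site 0, node DEILT: DE={C,G} ∩ ILT={G} → {G} (+0)
site 0, node DEILQT: DEILT={G} ∪ Q={C} → {C,G} (+1)
site 0, node DEILQTW: DEILQT={C,G} ∪ W={A} → {A,C,G} (+1)
site 1, node DE: D={A} ∪ E={G} → {A,G} (+1)
site 1, node IT: I={A} ∩ T={A} → {A} (+0)
site 1, node ILT: IT={A} ∩ L={A} → {A} (+0)
site 1, node DEILT: DE={A,G} ∩ ILT={A} → {A} (+0)
site 1, node DEILQT: DEILT={A} ∪ Q={T} → {A,T} (+1)
site 1, node DEILQTW: DEILQT={A,T} ∩ W={T} → {T} (+0)
site 2, node DE: D={A} ∪ E={T} → {A,T} (+1)
site 2, node IT: I={T} ∪ T={A} → {A,T} (+1)
site 2, node ILT: IT={A,T} ∪ L={G} → {A,G,T} (+1)
site 2, node DEILT: DE={A,T} ∩ ILT={A,G,T} → {A,T} (+0)
site 2, node DEILQT: DEILT={A,T} ∩ Q={A} → {A} (+0)
site 2, node DEILQTW: DEILQT={A} ∪ W={C} → {A,C} (+1)
site 3, node DE: D={C} ∪ E={G} → {C,G} (+1)
site 3, node IT: I={C} ∩ T={C} → {C} (+0)
site 3, node ILT: IT={C} ∩ L={C} → {C} (+0)
site 3, node DEILT: DE={C,G} ∩ ILT={C} → {C} (+0)
site 3, node DEILQT: DEILT={C} ∪ Q={G} → {C,G} (+1)
site 3, node DEILQTW: DEILQT={C,G} ∪ W={T} → {C,G,T} (+1)
site 4, node DE: D={C} ∪ E={A} → {A,C} (+1)
site 4, node IT: I={A} ∪ T={G} → {A,G} (+1)
site 4, node ILT: IT={A,G} ∪ L={C} → {A,C,G} (+1)
site 4, node DEILT: DE={A,C} ∩ ILT={A,C,G} → {A,C} (+0)
site 4, node DEILQT: DEILT={A,C} ∩ Q={C} → {C} (+0)
site 4, node DEILQTW: DEILQT={C} ∪ W={T} → {C,T} (+1)
site 5, node DE: D={T} ∪ E={C} → {C,T} (+1)
site 5, node IT: I={A} ∪ T={T} → {A,T} (+1)
site 5, node ILT: IT={A,T} ∪ L={C} → {A,C,T} (+1)
site 5, node DEILT: DE={C,T} ∩ ILT={A,C,T} → {C,T} (+0)
site 5, node DEILQT: DEILT={C,T} ∪ Q={A} → {A,C,T} (+1)
site 5, node DEILQTW: DEILQT={A,C,T} ∩ W={A} → {A} (+0)
site 6, node DE: D={G} ∪ E={A} → {A,G} (+1)
site 6, node IT: I={A} ∩ T={A} → {A} (+0)
site 6, node ILT: IT={A} ∪ L={G} → {A,G} (+1)
site 6, node DEILT: DE={A,G} ∩ ILT={A,G} → {A,G} (+0)
site 6, node DEILQT: DEILT={A,G} ∪ Q={T} → {A,G,T} (+1)
site 6, node DEILQTW: DEILQT={A,G,T} ∩ W={A} → {A} (+0)
per-site changes: [4, 2, 4, 3, 4, 4, 3]; total = 24

4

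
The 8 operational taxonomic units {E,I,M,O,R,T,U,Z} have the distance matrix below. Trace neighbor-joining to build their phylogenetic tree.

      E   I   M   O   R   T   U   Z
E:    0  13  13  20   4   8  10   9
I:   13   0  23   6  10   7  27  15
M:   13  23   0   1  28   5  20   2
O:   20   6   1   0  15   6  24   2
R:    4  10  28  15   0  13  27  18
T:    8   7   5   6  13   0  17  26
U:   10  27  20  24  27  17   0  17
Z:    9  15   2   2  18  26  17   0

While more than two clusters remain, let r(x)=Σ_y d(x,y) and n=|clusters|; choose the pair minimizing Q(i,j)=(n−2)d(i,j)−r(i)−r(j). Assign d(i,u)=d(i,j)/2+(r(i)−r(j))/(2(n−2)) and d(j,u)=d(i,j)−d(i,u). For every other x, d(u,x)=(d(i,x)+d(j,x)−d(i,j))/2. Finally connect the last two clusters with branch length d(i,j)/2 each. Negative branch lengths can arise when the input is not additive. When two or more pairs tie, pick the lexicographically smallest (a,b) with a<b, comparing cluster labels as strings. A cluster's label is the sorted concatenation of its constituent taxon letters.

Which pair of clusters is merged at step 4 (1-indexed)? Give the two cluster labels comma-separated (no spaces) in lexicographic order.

iteration 1: select M,Z (d=2, Q=-169); attach at lengths (5/4, 3/4); label the merged cluster MZ
  updated: d(E,MZ)=10, d(I,MZ)=18, d(MZ,O)=1/2, d(MZ,R)=22, d(MZ,T)=29/2, d(MZ,U)=35/2
iteration 2: select MZ,O (d=1/2, Q=-303/2); attach at lengths (27/20, -17/20); label the merged cluster MOZ
  updated: d(E,MOZ)=59/4, d(I,MOZ)=47/4, d(MOZ,R)=73/4, d(MOZ,T)=10, d(MOZ,U)=41/2
iteration 3: select E,U (d=10, Q=-445/4); attach at lengths (-47/32, 367/32); label the merged cluster EU
  updated: d(EU,I)=15, d(EU,MOZ)=101/8, d(EU,R)=21/2, d(EU,T)=15/2
iteration 4: select EU,R (d=21/2, Q=-527/8); attach at lengths (203/48, 301/48); label the merged cluster ERU
  updated: d(ERU,I)=29/4, d(ERU,MOZ)=163/16, d(ERU,T)=5
iteration 5: select ERU,T (d=5, Q=-551/16); attach at lengths (167/64, 153/64); label the merged cluster ERTU
  updated: d(ERTU,I)=37/8, d(ERTU,MOZ)=243/32
iteration 6: select ERTU,I (d=37/8, Q=-767/32); attach at lengths (15/64, 281/64); label the merged cluster EIRTU
  updated: d(EIRTU,MOZ)=471/64
iteration 7: select EIRTU,MOZ (d=471/64); attach at lengths (471/128, 471/128); label the merged cluster EIMORTUZ
final tree: (((((E:-47/32,U:367/32):203/48,R:301/48):167/64,T:153/64):15/64,I:281/64):471/128,((M:5/4,Z:3/4):27/20,O:-17/20):471/128)
total length: 2559/64

EU,R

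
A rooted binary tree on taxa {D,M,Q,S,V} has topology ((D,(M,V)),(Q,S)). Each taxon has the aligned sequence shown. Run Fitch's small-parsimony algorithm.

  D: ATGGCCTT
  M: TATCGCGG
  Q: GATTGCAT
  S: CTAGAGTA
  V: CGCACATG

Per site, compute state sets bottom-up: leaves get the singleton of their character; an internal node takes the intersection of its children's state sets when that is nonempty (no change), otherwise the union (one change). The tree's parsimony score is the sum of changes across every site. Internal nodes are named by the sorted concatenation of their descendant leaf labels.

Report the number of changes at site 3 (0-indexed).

3

[col 0] MV: children M:{T}, V:{C} ∪→ {C,T}; cost 1
[col 0] DMV: children D:{A}, MV:{C,T} ∪→ {A,C,T}; cost 1
[col 0] QS: children Q:{G}, S:{C} ∪→ {C,G}; cost 1
[col 0] DMQSV: children DMV:{A,C,T}, QS:{C,G} ∩→ {C}; cost 0
[col 1] MV: children M:{A}, V:{G} ∪→ {A,G}; cost 1
[col 1] DMV: children D:{T}, MV:{A,G} ∪→ {A,G,T}; cost 1
[col 1] QS: children Q:{A}, S:{T} ∪→ {A,T}; cost 1
[col 1] DMQSV: children DMV:{A,G,T}, QS:{A,T} ∩→ {A,T}; cost 0
[col 2] MV: children M:{T}, V:{C} ∪→ {C,T}; cost 1
[col 2] DMV: children D:{G}, MV:{C,T} ∪→ {C,G,T}; cost 1
[col 2] QS: children Q:{T}, S:{A} ∪→ {A,T}; cost 1
[col 2] DMQSV: children DMV:{C,G,T}, QS:{A,T} ∩→ {T}; cost 0
[col 3] MV: children M:{C}, V:{A} ∪→ {A,C}; cost 1
[col 3] DMV: children D:{G}, MV:{A,C} ∪→ {A,C,G}; cost 1
[col 3] QS: children Q:{T}, S:{G} ∪→ {G,T}; cost 1
[col 3] DMQSV: children DMV:{A,C,G}, QS:{G,T} ∩→ {G}; cost 0
[col 4] MV: children M:{G}, V:{C} ∪→ {C,G}; cost 1
[col 4] DMV: children D:{C}, MV:{C,G} ∩→ {C}; cost 0
[col 4] QS: children Q:{G}, S:{A} ∪→ {A,G}; cost 1
[col 4] DMQSV: children DMV:{C}, QS:{A,G} ∪→ {A,C,G}; cost 1
[col 5] MV: children M:{C}, V:{A} ∪→ {A,C}; cost 1
[col 5] DMV: children D:{C}, MV:{A,C} ∩→ {C}; cost 0
[col 5] QS: children Q:{C}, S:{G} ∪→ {C,G}; cost 1
[col 5] DMQSV: children DMV:{C}, QS:{C,G} ∩→ {C}; cost 0
[col 6] MV: children M:{G}, V:{T} ∪→ {G,T}; cost 1
[col 6] DMV: children D:{T}, MV:{G,T} ∩→ {T}; cost 0
[col 6] QS: children Q:{A}, S:{T} ∪→ {A,T}; cost 1
[col 6] DMQSV: children DMV:{T}, QS:{A,T} ∩→ {T}; cost 0
[col 7] MV: children M:{G}, V:{G} ∩→ {G}; cost 0
[col 7] DMV: children D:{T}, MV:{G} ∪→ {G,T}; cost 1
[col 7] QS: children Q:{T}, S:{A} ∪→ {A,T}; cost 1
[col 7] DMQSV: children DMV:{G,T}, QS:{A,T} ∩→ {T}; cost 0
per-site changes: [3, 3, 3, 3, 3, 2, 2, 2]; total = 21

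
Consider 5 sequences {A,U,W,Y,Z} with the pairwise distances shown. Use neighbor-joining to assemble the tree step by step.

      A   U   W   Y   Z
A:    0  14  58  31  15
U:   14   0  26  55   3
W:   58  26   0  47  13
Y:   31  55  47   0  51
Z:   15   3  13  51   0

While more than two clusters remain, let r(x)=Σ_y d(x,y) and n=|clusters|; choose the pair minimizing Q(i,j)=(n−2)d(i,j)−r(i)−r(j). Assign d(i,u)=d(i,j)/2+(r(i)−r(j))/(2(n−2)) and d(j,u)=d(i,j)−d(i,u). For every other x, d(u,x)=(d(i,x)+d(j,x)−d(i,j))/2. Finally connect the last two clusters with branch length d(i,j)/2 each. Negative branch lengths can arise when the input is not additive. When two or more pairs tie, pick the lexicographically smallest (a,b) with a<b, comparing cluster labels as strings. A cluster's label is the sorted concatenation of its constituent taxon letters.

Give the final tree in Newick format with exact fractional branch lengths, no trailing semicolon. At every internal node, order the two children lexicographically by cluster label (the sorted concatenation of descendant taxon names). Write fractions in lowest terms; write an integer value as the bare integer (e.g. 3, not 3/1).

((((A:9/2,Y:53/2):127/8,U:25/8):39/8,W:137/8):-33/16,Z:-33/16)

step 1: merge (A,Y) at d=31, Q=-209; branch lengths A→9/2, Y→53/2; new cluster AY
  updated: d(AY,U)=19, d(AY,W)=37, d(AY,Z)=35/2
step 2: merge (AY,U) at d=19, Q=-167/2; branch lengths AY→127/8, U→25/8; new cluster AUY
  updated: d(AUY,W)=22, d(AUY,Z)=3/4
step 3: merge (AUY,W) at d=22, Q=-143/4; branch lengths AUY→39/8, W→137/8; new cluster AUWY
  updated: d(AUWY,Z)=-33/8
step 4: merge (AUWY,Z) at d=-33/8; branch lengths AUWY→-33/16, Z→-33/16; new cluster AUWYZ
final tree: ((((A:9/2,Y:53/2):127/8,U:25/8):39/8,W:137/8):-33/16,Z:-33/16)
total length: 543/8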